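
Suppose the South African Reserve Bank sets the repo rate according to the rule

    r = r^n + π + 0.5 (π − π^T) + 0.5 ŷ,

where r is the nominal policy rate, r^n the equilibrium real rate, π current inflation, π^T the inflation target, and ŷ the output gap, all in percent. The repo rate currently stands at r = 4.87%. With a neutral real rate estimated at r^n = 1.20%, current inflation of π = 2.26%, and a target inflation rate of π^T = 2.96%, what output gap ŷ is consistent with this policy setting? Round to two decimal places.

0.5 ŷ = 4.87 − 1.20 − 2.26 − 0.5 × (2.26 − 2.96) = 1.76
ŷ = 1.76 / 0.5 = 3.52

3.52%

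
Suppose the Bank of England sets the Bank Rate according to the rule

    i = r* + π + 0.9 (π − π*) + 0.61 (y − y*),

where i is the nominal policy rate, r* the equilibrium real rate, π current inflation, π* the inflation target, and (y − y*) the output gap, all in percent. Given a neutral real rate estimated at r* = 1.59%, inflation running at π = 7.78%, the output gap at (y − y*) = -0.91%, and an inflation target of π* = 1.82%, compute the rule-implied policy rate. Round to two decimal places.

i = 1.59 + 7.78 + 0.9 × (7.78 − 1.82) + 0.61 × (-0.91)
   = 1.59 + 7.78 + 5.364 − 0.5551 = 14.18

14.18%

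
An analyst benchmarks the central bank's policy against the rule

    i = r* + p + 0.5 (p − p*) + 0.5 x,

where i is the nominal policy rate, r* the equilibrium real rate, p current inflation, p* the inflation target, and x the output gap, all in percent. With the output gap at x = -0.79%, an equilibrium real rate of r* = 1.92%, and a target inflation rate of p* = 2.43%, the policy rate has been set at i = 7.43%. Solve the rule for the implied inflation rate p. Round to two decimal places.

4.75%

Collecting p: i = r* + (1 + 0.5) p − 0.5 p* + 0.5 x
1.5 p = 7.43 − 1.92 + 0.5 × 2.43 − 0.5 × (-0.79) = 7.12
p = 7.12 / 1.5 = 4.75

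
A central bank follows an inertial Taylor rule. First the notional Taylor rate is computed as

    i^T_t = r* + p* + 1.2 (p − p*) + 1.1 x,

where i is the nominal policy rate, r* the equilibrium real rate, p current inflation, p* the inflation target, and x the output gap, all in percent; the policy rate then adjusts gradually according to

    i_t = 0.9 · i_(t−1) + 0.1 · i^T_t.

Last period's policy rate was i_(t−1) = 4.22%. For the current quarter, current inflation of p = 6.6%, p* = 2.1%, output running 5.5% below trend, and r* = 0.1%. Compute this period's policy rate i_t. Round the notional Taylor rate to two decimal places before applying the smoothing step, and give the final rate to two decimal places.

Output 5.5% below potential → x = -5.5.
i^T_t = 0.1 + 2.1 + 1.2 × (6.6 − 2.1) + 1.1 × (-5.5)
   = 0.1 + 2.1 + 5.4 − 6.05 = 1.55
i_t = 0.9 × 4.22 + 0.1 × 1.55 = 3.798 + 0.155 = 3.95

3.95%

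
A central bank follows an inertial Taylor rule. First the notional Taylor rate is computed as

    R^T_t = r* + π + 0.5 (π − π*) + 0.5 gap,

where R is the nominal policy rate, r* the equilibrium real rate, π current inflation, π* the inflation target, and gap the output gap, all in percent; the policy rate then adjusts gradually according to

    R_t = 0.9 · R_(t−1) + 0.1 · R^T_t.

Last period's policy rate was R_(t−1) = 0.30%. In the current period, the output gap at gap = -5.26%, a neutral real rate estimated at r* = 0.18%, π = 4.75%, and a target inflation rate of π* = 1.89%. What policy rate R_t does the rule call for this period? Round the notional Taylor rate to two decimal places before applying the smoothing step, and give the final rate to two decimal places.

R^T_t = 0.18 + 4.75 + 0.5 × (4.75 − 1.89) + 0.5 × (-5.26)
   = 0.18 + 4.75 + 1.43 − 2.63 = 3.73
R_t = 0.9 × 0.30 + 0.1 × 3.73 = 0.27 + 0.373 = 0.64

0.64%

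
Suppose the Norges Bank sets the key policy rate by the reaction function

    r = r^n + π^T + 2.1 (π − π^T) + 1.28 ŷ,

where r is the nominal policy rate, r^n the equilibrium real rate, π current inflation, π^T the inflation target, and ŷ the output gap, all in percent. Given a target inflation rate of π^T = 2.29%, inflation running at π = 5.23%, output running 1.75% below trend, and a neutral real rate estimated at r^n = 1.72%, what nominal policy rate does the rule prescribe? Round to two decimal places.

7.94%

Output 1.75% below potential → ŷ = -1.75.
r = 1.72 + 2.29 + 2.1 × (5.23 − 2.29) + 1.28 × (-1.75)
   = 1.72 + 2.29 + 6.174 − 2.24 = 7.94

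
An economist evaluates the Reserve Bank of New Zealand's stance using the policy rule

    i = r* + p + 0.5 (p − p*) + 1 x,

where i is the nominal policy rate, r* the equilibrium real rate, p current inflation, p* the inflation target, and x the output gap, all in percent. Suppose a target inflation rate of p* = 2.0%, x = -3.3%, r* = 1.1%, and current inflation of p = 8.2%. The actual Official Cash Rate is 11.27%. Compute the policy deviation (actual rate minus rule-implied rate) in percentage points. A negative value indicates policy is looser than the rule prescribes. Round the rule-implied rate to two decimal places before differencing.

2.17 pp

i = 1.1 + 8.2 + 0.5 × (8.2 − 2.0) + 1 × (-3.3)
   = 1.1 + 8.2 + 3.1 − 3.3 = 9.10
Deviation = 11.27 − 9.10 = 2.17 pp.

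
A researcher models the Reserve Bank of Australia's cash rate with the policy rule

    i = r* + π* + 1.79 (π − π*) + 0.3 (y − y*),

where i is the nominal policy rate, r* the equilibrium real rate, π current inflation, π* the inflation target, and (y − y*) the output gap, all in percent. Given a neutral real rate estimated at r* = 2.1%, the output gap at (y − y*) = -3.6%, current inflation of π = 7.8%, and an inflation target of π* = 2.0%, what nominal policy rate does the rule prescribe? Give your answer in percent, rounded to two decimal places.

i = 2.1 + 2.0 + 1.79 × (7.8 − 2.0) + 0.3 × (-3.6)
   = 2.1 + 2 + 10.382 − 1.08 = 13.40

13.40%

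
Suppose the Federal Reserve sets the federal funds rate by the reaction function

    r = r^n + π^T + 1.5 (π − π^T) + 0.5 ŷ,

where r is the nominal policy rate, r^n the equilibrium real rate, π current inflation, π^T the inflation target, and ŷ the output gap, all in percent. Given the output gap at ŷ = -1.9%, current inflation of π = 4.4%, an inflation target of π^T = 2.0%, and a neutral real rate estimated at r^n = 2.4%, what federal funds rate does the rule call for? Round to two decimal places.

7.05%

r = 2.4 + 2.0 + 1.5 × (4.4 − 2.0) + 0.5 × (-1.9)
   = 2.4 + 2 + 3.6 − 0.95 = 7.05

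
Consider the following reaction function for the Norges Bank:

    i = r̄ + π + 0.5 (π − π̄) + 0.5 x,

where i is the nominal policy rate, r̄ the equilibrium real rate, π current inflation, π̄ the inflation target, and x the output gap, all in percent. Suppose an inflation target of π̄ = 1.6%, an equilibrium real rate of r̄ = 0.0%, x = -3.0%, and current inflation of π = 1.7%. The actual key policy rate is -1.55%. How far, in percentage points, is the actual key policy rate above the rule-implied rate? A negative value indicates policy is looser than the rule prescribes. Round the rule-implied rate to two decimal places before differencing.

-1.80 pp

i = 0.0 + 1.7 + 0.5 × (1.7 − 1.6) + 0.5 × (-3.0)
   = 0.0 + 1.7 + 0.05 − 1.5 = 0.25
Deviation = -1.55 − 0.25 = -1.80 pp.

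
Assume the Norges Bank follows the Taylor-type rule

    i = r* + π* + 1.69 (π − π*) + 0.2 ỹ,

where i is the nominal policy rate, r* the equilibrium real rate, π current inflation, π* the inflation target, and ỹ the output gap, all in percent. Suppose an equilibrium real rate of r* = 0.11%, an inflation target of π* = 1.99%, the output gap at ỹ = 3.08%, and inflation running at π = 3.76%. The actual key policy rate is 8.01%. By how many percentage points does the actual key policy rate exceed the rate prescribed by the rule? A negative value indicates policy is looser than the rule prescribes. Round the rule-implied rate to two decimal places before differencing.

2.30 pp

i = 0.11 + 1.99 + 1.69 × (3.76 − 1.99) + 0.2 × 3.08
   = 0.11 + 1.99 + 2.9913 + 0.616 = 5.71
Deviation = 8.01 − 5.71 = 2.30 pp.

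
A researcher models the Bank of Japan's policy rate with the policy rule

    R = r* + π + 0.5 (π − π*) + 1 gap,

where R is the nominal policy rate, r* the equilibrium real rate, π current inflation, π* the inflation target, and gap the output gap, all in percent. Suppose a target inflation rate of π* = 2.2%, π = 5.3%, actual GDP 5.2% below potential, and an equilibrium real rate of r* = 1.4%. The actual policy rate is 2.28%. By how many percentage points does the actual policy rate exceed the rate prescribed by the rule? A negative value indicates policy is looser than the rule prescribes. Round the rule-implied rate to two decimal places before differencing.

-0.77 pp

Output 5.2% below potential → gap = -5.2.
R = 1.4 + 5.3 + 0.5 × (5.3 − 2.2) + 1 × (-5.2)
   = 1.4 + 5.3 + 1.55 − 5.2 = 3.05
Deviation = 2.28 − 3.05 = -0.77 pp.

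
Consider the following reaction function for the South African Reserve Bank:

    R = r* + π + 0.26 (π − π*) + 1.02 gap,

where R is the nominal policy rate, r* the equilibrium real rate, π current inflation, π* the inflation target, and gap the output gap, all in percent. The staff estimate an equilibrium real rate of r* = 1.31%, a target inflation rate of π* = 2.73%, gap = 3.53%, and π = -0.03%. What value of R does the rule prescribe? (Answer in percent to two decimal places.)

R = 1.31 + (-0.03) + 0.26 × (-0.03 − 2.73) + 1.02 × 3.53
   = 1.31 − 0.03 − 0.7176 + 3.6006 = 4.16

4.16%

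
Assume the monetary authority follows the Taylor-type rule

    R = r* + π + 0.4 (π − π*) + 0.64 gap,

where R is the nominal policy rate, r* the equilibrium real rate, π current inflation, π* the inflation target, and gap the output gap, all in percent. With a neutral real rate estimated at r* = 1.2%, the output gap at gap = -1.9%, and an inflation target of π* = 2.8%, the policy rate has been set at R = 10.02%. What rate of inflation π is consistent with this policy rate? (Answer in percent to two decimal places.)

7.97%

Collecting π: R = r* + (1 + 0.4) π − 0.4 π* + 0.64 gap
1.4 π = 10.02 − 1.2 + 0.4 × 2.8 − 0.64 × (-1.9) = 11.156
π = 11.156 / 1.4 = 7.97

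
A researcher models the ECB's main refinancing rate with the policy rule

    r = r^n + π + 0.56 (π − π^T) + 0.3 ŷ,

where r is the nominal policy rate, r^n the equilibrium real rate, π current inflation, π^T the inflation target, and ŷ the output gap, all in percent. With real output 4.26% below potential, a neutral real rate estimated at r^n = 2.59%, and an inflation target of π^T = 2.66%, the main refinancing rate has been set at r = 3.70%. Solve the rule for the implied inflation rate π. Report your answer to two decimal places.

Output 4.26% below potential → ŷ = -4.26.
Collecting π: r = r^n + (1 + 0.56) π − 0.56 π^T + 0.3 ŷ
1.56 π = 3.70 − 2.59 + 0.56 × 2.66 − 0.3 × (-4.26) = 3.8776
π = 3.8776 / 1.56 = 2.49

2.49%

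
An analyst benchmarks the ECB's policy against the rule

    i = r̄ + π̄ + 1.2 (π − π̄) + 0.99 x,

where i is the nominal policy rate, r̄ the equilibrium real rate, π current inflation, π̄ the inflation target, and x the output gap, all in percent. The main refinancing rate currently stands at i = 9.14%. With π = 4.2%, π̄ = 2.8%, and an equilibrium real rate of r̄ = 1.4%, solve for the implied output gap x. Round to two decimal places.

3.29%

0.99 x = 9.14 − 1.4 − 2.8 − 1.2 × (4.2 − 2.8) = 3.26
x = 3.26 / 0.99 = 3.29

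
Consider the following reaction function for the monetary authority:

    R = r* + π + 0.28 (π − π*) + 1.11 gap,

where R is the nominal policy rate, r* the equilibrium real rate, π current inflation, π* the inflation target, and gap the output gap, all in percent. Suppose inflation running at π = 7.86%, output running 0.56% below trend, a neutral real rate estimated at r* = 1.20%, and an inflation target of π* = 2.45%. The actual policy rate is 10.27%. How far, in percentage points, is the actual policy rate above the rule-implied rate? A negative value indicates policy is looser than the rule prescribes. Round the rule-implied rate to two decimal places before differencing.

Output 0.56% below potential → gap = -0.56.
R = 1.20 + 7.86 + 0.28 × (7.86 − 2.45) + 1.11 × (-0.56)
   = 1.20 + 7.86 + 1.5148 − 0.6216 = 9.95
Deviation = 10.27 − 9.95 = 0.32 pp.

0.32 pp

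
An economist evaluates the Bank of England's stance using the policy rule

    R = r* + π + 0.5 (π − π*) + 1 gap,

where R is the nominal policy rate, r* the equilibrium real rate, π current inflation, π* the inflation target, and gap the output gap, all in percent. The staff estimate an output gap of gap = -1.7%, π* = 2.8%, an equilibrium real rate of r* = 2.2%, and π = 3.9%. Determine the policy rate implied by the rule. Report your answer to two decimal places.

4.95%

R = 2.2 + 3.9 + 0.5 × (3.9 − 2.8) + 1 × (-1.7)
   = 2.2 + 3.9 + 0.55 − 1.7 = 4.95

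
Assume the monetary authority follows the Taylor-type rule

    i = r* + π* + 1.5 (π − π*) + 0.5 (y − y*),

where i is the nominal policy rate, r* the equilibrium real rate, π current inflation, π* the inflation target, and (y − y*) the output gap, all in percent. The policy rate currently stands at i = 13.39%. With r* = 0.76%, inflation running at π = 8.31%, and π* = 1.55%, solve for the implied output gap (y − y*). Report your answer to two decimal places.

1.88%

0.5 (y − y*) = 13.39 − 0.76 − 1.55 − 1.5 × (8.31 − 1.55) = 0.94
(y − y*) = 0.94 / 0.5 = 1.88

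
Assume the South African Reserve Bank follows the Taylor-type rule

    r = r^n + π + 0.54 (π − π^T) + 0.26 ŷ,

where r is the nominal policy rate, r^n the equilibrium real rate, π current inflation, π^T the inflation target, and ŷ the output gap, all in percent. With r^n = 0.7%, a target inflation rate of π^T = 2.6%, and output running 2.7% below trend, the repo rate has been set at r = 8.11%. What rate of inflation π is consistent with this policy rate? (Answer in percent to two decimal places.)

6.18%

Output 2.7% below potential → ŷ = -2.7.
Collecting π: r = r^n + (1 + 0.54) π − 0.54 π^T + 0.26 ŷ
1.54 π = 8.11 − 0.7 + 0.54 × 2.6 − 0.26 × (-2.7) = 9.516
π = 9.516 / 1.54 = 6.18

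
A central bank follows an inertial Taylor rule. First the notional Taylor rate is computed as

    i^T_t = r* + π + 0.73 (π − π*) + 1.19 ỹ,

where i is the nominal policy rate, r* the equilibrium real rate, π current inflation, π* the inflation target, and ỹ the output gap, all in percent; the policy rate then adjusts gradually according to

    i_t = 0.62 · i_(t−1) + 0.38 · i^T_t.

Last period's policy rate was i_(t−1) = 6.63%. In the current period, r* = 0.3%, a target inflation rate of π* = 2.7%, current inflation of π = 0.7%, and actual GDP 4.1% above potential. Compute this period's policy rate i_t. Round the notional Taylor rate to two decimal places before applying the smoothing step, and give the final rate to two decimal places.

Output 4.1% above potential → ỹ = 4.1.
i^T_t = 0.3 + 0.7 + 0.73 × (0.7 − 2.7) + 1.19 × 4.1
   = 0.3 + 0.7 − 1.46 + 4.879 = 4.42
i_t = 0.62 × 6.63 + 0.38 × 4.42 = 4.1106 + 1.6796 = 5.79

5.79%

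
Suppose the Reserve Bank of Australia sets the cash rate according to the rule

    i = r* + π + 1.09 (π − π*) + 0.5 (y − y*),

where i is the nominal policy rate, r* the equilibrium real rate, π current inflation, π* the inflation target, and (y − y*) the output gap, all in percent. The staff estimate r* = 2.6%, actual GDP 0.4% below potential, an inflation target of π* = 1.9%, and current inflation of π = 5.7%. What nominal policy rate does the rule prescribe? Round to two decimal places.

Output 0.4% below potential → (y − y*) = -0.4.
i = 2.6 + 5.7 + 1.09 × (5.7 − 1.9) + 0.5 × (-0.4)
   = 2.6 + 5.7 + 4.142 − 0.2 = 12.24

12.24%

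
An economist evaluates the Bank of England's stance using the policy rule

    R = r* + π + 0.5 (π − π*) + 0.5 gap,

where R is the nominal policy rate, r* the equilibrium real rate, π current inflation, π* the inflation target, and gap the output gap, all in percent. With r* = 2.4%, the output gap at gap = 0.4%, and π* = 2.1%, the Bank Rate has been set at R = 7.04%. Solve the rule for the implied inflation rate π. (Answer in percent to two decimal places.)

Collecting π: R = r* + (1 + 0.5) π − 0.5 π* + 0.5 gap
1.5 π = 7.04 − 2.4 + 0.5 × 2.1 − 0.5 × 0.4 = 5.49
π = 5.49 / 1.5 = 3.66

3.66%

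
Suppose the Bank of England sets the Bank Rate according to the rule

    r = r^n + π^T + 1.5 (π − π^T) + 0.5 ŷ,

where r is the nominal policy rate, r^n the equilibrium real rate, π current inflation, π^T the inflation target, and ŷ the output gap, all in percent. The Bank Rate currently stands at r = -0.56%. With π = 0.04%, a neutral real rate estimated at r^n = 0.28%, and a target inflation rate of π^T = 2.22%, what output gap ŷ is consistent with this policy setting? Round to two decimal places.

0.42%

0.5 ŷ = -0.56 − 0.28 − 2.22 − 1.5 × (0.04 − 2.22) = 0.21
ŷ = 0.21 / 0.5 = 0.42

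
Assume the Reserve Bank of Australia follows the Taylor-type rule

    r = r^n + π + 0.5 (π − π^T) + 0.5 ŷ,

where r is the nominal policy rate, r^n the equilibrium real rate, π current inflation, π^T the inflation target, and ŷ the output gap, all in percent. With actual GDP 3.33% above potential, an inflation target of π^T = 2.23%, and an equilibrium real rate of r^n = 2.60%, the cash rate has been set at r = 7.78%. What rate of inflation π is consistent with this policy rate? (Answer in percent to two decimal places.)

3.09%

Output 3.33% above potential → ŷ = 3.33.
Collecting π: r = r^n + (1 + 0.5) π − 0.5 π^T + 0.5 ŷ
1.5 π = 7.78 − 2.60 + 0.5 × 2.23 − 0.5 × 3.33 = 4.63
π = 4.63 / 1.5 = 3.09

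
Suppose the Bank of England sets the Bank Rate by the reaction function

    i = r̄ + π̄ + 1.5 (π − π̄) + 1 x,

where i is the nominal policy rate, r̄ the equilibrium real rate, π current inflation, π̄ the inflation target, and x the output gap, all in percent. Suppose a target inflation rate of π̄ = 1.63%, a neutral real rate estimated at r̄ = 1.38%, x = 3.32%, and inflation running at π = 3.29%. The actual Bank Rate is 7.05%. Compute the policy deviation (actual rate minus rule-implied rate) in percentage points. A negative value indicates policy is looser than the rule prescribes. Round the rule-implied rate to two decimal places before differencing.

i = 1.38 + 1.63 + 1.5 × (3.29 − 1.63) + 1 × 3.32
   = 1.38 + 1.63 + 2.49 + 3.32 = 8.82
Deviation = 7.05 − 8.82 = -1.77 pp.

-1.77 pp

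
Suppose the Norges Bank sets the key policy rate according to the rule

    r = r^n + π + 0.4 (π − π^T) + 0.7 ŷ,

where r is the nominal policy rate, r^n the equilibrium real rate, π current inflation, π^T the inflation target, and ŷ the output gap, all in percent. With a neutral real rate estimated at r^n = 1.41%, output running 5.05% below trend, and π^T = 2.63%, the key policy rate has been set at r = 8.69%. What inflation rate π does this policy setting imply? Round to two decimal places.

Output 5.05% below potential → ŷ = -5.05.
Collecting π: r = r^n + (1 + 0.4) π − 0.4 π^T + 0.7 ŷ
1.4 π = 8.69 − 1.41 + 0.4 × 2.63 − 0.7 × (-5.05) = 11.867
π = 11.867 / 1.4 = 8.48

8.48%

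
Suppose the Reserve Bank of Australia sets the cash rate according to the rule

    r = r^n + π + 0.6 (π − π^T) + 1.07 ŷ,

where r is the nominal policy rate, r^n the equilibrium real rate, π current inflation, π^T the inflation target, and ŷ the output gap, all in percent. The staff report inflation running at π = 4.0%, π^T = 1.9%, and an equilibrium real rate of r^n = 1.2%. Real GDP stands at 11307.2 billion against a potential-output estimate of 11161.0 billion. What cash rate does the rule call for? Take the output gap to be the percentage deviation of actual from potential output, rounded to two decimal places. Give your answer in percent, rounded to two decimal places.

Output gap = 100 × (11307.2 − 11161.0) / 11161.0 = 1.31%.
r = 1.20 + 4.00 + 0.6 × (4.00 − 1.90) + 1.07 × 1.31
   = 1.20 + 4 + 1.26 + 1.4017 = 7.86

7.86%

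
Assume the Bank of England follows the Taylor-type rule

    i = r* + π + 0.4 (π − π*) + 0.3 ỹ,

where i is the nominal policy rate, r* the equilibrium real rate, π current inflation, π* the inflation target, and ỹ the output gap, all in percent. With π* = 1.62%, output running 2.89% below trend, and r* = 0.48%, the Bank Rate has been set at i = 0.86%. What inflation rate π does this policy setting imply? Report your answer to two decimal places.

Output 2.89% below potential → ỹ = -2.89.
Collecting π: i = r* + (1 + 0.4) π − 0.4 π* + 0.3 ỹ
1.4 π = 0.86 − 0.48 + 0.4 × 1.62 − 0.3 × (-2.89) = 1.895
π = 1.895 / 1.4 = 1.35

1.35%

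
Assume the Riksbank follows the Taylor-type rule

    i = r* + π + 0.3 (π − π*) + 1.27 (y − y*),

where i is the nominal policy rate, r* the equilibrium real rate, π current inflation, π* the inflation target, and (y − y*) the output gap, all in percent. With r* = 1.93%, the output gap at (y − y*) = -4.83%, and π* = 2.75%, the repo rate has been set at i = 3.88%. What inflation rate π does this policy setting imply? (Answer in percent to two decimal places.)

Collecting π: i = r* + (1 + 0.3) π − 0.3 π* + 1.27 (y − y*)
1.3 π = 3.88 − 1.93 + 0.3 × 2.75 − 1.27 × (-4.83) = 8.9091
π = 8.9091 / 1.3 = 6.85

6.85%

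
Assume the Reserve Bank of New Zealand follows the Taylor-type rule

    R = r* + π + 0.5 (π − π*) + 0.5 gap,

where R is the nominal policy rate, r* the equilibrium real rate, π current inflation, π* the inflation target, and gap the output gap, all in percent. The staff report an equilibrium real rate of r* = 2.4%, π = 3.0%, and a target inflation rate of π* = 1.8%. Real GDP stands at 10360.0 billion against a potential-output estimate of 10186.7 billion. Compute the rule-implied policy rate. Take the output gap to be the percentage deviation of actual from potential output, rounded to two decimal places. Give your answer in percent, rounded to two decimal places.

Output gap = 100 × (10360.0 − 10186.7) / 10186.7 = 1.70%.
R = 2.40 + 3.00 + 0.5 × (3.00 − 1.80) + 0.5 × 1.70
   = 2.40 + 3 + 0.6 + 0.85 = 6.85

6.85%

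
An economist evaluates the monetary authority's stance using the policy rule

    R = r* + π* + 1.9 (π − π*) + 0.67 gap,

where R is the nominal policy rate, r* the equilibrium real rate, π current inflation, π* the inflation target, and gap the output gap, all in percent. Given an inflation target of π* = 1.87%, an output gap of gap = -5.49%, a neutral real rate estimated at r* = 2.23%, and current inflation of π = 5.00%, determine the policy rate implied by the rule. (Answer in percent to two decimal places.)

6.37%

R = 2.23 + 1.87 + 1.9 × (5.00 − 1.87) + 0.67 × (-5.49)
   = 2.23 + 1.87 + 5.947 − 3.6783 = 6.37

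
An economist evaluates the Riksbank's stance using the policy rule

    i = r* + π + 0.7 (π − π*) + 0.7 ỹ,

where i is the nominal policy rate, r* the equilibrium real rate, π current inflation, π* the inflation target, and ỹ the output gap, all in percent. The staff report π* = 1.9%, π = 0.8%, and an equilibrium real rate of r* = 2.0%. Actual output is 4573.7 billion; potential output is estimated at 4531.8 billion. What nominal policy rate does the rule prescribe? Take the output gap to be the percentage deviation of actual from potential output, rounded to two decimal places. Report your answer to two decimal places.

Output gap = 100 × (4573.7 − 4531.8) / 4531.8 = 0.92%.
i = 2.00 + 0.80 + 0.7 × (0.80 − 1.90) + 0.7 × 0.92
   = 2.00 + 0.8 − 0.77 + 0.644 = 2.67

2.67%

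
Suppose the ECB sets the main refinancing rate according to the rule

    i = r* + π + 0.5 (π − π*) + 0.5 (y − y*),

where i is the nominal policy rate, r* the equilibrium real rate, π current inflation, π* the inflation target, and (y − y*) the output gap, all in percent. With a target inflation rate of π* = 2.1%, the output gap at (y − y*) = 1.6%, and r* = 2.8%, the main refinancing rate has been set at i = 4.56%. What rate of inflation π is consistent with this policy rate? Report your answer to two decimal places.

Collecting π: i = r* + (1 + 0.5) π − 0.5 π* + 0.5 (y − y*)
1.5 π = 4.56 − 2.8 + 0.5 × 2.1 − 0.5 × 1.6 = 2.01
π = 2.01 / 1.5 = 1.34

1.34%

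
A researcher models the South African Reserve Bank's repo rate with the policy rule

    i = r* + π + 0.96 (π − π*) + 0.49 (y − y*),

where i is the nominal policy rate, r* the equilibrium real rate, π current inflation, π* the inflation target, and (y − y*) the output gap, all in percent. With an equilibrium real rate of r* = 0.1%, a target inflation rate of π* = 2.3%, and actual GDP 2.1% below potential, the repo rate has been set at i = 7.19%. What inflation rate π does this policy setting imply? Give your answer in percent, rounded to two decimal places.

Output 2.1% below potential → (y − y*) = -2.1.
Collecting π: i = r* + (1 + 0.96) π − 0.96 π* + 0.49 (y − y*)
1.96 π = 7.19 − 0.1 + 0.96 × 2.3 − 0.49 × (-2.1) = 10.327
π = 10.327 / 1.96 = 5.27

5.27%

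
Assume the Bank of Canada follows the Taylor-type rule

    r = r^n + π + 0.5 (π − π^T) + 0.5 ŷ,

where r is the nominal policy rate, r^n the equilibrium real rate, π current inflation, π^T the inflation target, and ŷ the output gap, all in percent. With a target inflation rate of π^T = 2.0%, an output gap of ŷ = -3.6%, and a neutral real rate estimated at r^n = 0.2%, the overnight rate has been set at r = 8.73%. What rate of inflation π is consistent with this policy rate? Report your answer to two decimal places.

Collecting π: r = r^n + (1 + 0.5) π − 0.5 π^T + 0.5 ŷ
1.5 π = 8.73 − 0.2 + 0.5 × 2.0 − 0.5 × (-3.6) = 11.33
π = 11.33 / 1.5 = 7.55

7.55%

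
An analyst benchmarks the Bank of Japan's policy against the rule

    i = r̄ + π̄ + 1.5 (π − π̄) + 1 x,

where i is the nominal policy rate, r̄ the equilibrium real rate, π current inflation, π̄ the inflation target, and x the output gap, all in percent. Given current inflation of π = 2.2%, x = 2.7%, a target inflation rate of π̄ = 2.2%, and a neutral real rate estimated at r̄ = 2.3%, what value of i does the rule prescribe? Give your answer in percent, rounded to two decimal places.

i = 2.3 + 2.2 + 1.5 × (2.2 − 2.2) + 1 × 2.7
   = 2.3 + 2.2 + 0 + 2.7 = 7.20

7.20%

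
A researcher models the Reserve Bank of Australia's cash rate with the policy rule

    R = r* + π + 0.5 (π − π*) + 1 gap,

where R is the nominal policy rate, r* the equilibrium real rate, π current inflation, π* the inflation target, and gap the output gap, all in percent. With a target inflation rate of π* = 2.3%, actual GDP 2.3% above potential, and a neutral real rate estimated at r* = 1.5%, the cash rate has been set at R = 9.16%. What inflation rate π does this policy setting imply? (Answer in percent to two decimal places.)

4.34%

Output 2.3% above potential → gap = 2.3.
Collecting π: R = r* + (1 + 0.5) π − 0.5 π* + 1 gap
1.5 π = 9.16 − 1.5 + 0.5 × 2.3 − 1 × 2.3 = 6.51
π = 6.51 / 1.5 = 4.34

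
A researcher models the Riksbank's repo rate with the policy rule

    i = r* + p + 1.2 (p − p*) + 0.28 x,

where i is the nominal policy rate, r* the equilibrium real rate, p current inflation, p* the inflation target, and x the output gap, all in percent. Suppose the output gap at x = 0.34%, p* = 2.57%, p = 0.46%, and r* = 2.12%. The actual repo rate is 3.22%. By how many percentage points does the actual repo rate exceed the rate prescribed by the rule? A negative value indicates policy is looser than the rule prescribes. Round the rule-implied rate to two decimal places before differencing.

3.08 pp

i = 2.12 + 0.46 + 1.2 × (0.46 − 2.57) + 0.28 × 0.34
   = 2.12 + 0.46 − 2.532 + 0.0952 = 0.14
Deviation = 3.22 − 0.14 = 3.08 pp.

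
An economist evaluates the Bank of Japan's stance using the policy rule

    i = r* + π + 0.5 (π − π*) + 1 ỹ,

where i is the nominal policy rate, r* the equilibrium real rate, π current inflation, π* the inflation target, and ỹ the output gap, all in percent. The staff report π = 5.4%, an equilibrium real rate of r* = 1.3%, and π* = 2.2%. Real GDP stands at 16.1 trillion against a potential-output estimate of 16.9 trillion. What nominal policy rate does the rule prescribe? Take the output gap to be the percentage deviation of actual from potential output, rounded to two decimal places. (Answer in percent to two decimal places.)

3.57%

Output gap = 100 × (16.1 − 16.9) / 16.9 = -4.73%.
i = 1.30 + 5.40 + 0.5 × (5.40 − 2.20) + 1 × (-4.73)
   = 1.30 + 5.4 + 1.6 − 4.73 = 3.57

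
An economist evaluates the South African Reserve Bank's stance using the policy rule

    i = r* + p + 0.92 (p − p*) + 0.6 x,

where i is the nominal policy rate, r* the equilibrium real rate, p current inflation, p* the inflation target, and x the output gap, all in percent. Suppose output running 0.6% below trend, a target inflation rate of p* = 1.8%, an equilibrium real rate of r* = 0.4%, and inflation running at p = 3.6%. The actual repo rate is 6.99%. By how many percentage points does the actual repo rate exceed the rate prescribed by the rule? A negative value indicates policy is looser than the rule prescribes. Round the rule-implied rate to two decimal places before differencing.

Output 0.6% below potential → x = -0.6.
i = 0.4 + 3.6 + 0.92 × (3.6 − 1.8) + 0.6 × (-0.6)
   = 0.4 + 3.6 + 1.656 − 0.36 = 5.30
Deviation = 6.99 − 5.30 = 1.69 pp.

1.69 pp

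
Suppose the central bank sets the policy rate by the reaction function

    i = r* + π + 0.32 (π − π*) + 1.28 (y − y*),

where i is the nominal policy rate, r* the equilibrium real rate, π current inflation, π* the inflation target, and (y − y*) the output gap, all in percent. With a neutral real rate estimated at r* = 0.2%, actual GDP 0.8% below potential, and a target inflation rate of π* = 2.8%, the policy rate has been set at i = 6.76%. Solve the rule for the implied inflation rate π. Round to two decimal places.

6.42%

Output 0.8% below potential → (y − y*) = -0.8.
Collecting π: i = r* + (1 + 0.32) π − 0.32 π* + 1.28 (y − y*)
1.32 π = 6.76 − 0.2 + 0.32 × 2.8 − 1.28 × (-0.8) = 8.48
π = 8.48 / 1.32 = 6.42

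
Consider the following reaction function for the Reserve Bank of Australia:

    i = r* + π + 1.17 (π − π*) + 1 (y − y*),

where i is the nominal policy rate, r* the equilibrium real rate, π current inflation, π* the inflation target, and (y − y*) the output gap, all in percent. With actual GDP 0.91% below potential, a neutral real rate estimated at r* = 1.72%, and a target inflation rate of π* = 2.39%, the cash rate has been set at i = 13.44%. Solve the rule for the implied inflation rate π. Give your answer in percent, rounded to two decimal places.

7.11%

Output 0.91% below potential → (y − y*) = -0.91.
Collecting π: i = r* + (1 + 1.17) π − 1.17 π* + 1 (y − y*)
2.17 π = 13.44 − 1.72 + 1.17 × 2.39 − 1 × (-0.91) = 15.4263
π = 15.4263 / 2.17 = 7.11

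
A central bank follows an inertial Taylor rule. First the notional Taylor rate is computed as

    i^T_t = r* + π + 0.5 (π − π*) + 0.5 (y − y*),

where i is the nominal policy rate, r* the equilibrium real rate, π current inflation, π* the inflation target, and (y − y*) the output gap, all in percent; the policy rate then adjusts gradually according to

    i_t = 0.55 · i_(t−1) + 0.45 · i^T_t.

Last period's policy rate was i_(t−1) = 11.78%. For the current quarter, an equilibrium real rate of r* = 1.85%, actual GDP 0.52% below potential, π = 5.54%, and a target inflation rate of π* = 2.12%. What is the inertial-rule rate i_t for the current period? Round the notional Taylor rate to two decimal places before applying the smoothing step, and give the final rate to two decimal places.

10.46%

Output 0.52% below potential → (y − y*) = -0.52.
i^T_t = 1.85 + 5.54 + 0.5 × (5.54 − 2.12) + 0.5 × (-0.52)
   = 1.85 + 5.54 + 1.71 − 0.26 = 8.84
i_t = 0.55 × 11.78 + 0.45 × 8.84 = 6.479 + 3.978 = 10.46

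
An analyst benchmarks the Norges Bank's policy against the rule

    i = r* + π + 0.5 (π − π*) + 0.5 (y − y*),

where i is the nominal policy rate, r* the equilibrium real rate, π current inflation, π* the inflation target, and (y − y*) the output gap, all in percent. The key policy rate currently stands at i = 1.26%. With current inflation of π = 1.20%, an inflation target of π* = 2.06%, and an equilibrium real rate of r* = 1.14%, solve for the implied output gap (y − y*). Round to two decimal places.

-1.30%

0.5 (y − y*) = 1.26 − 1.14 − 1.20 − 0.5 × (1.20 − 2.06) = -0.65
(y − y*) = -0.65 / 0.5 = -1.30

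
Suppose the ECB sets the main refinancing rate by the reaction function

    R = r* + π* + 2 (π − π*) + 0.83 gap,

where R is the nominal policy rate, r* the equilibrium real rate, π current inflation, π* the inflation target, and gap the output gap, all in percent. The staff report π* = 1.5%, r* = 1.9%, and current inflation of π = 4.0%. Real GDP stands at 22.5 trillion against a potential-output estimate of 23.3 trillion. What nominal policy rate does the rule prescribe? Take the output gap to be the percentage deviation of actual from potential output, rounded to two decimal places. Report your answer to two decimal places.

Output gap = 100 × (22.5 − 23.3) / 23.3 = -3.43%.
R = 1.90 + 1.50 + 2 × (4.00 − 1.50) + 0.83 × (-3.43)
   = 1.90 + 1.5 + 5 − 2.8469 = 5.55

5.55%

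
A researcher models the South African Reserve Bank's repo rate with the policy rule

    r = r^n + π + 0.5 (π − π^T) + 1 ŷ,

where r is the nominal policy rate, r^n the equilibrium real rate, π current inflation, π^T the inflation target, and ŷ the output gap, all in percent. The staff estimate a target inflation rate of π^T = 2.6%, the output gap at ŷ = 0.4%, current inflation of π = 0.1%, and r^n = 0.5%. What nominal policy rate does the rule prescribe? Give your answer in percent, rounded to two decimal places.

r = 0.5 + 0.1 + 0.5 × (0.1 − 2.6) + 1 × 0.4
   = 0.5 + 0.1 − 1.25 + 0.4 = -0.25

-0.25%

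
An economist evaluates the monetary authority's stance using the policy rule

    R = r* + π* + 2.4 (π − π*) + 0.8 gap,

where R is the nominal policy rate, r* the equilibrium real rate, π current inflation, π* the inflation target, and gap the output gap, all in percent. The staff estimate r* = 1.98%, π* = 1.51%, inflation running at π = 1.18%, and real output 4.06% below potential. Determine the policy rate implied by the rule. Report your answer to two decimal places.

-0.55%

Output 4.06% below potential → gap = -4.06.
R = 1.98 + 1.51 + 2.4 × (1.18 − 1.51) + 0.8 × (-4.06)
   = 1.98 + 1.51 − 0.792 − 3.248 = -0.55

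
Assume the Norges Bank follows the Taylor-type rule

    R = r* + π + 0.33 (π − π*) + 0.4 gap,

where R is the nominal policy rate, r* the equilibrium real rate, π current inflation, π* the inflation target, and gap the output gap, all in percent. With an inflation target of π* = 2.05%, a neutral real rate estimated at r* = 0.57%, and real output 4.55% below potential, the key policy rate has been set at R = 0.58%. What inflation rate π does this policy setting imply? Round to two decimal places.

Output 4.55% below potential → gap = -4.55.
Collecting π: R = r* + (1 + 0.33) π − 0.33 π* + 0.4 gap
1.33 π = 0.58 − 0.57 + 0.33 × 2.05 − 0.4 × (-4.55) = 2.5065
π = 2.5065 / 1.33 = 1.88

1.88%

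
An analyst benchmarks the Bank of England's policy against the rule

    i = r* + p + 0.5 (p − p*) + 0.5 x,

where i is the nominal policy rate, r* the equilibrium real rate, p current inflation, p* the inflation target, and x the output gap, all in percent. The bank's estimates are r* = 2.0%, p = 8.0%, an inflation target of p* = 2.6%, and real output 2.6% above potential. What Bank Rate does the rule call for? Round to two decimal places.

14.00%

Output 2.6% above potential → x = 2.6.
i = 2.0 + 8.0 + 0.5 × (8.0 − 2.6) + 0.5 × 2.6
   = 2.0 + 8 + 2.7 + 1.3 = 14.00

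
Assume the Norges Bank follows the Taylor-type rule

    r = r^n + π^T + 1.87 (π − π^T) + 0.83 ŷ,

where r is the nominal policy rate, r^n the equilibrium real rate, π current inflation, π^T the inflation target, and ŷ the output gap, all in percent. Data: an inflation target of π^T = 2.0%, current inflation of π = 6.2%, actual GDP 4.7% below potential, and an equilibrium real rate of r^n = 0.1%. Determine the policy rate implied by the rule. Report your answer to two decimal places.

Output 4.7% below potential → ŷ = -4.7.
r = 0.1 + 2.0 + 1.87 × (6.2 − 2.0) + 0.83 × (-4.7)
   = 0.1 + 2 + 7.854 − 3.901 = 6.05

6.05%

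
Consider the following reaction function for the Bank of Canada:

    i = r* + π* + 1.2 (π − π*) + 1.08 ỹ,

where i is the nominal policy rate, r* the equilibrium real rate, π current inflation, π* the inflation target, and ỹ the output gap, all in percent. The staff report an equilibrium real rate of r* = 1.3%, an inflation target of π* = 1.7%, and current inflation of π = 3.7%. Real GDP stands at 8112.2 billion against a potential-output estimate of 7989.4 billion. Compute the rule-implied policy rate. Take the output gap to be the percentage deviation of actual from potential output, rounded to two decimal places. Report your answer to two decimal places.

7.06%

Output gap = 100 × (8112.2 − 7989.4) / 7989.4 = 1.54%.
i = 1.30 + 1.70 + 1.2 × (3.70 − 1.70) + 1.08 × 1.54
   = 1.30 + 1.7 + 2.4 + 1.6632 = 7.06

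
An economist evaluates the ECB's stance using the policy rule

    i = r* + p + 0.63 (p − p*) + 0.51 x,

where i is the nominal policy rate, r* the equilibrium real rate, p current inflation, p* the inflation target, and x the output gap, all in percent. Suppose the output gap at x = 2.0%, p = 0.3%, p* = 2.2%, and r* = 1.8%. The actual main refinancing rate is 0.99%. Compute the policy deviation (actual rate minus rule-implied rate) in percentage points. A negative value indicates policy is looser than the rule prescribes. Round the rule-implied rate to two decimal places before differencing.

-0.93 pp

i = 1.8 + 0.3 + 0.63 × (0.3 − 2.2) + 0.51 × 2.0
   = 1.8 + 0.3 − 1.197 + 1.02 = 1.92
Deviation = 0.99 − 1.92 = -0.93 pp.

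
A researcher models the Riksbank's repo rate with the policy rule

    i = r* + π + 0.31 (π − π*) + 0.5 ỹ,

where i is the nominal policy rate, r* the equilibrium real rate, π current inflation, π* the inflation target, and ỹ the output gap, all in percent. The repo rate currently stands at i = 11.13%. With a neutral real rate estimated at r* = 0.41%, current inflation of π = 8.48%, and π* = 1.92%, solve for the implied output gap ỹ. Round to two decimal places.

0.41%

0.5 ỹ = 11.13 − 0.41 − 8.48 − 0.31 × (8.48 − 1.92) = 0.2064
ỹ = 0.2064 / 0.5 = 0.41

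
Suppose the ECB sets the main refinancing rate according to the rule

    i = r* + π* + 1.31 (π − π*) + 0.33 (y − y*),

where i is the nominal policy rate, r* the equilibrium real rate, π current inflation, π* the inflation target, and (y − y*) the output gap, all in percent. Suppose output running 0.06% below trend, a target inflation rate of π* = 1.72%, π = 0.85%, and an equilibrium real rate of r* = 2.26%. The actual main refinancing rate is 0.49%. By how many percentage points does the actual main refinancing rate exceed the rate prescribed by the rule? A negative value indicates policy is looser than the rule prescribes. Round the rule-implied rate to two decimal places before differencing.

Output 0.06% below potential → (y − y*) = -0.06.
i = 2.26 + 1.72 + 1.31 × (0.85 − 1.72) + 0.33 × (-0.06)
   = 2.26 + 1.72 − 1.1397 − 0.0198 = 2.82
Deviation = 0.49 − 2.82 = -2.33 pp.

-2.33 pp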